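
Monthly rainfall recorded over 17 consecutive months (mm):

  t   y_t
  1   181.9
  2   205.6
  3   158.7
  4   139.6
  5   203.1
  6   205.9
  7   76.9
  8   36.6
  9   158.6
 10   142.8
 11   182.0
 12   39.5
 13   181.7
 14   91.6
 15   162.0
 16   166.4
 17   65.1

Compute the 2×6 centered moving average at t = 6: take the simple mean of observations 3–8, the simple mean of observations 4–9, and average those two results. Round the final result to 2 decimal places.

136.79

Sum over 3–8: 158.7 + 139.6 + 203.1 + 205.9 + 76.9 + 36.6 = 820.8
Sum over 4–9: 139.6 + 203.1 + 205.9 + 76.9 + 36.6 + 158.6 = 820.7
CMA at t=6 = (820.8 + 820.7) / (2·6) = 1641.5 / 12 = 136.79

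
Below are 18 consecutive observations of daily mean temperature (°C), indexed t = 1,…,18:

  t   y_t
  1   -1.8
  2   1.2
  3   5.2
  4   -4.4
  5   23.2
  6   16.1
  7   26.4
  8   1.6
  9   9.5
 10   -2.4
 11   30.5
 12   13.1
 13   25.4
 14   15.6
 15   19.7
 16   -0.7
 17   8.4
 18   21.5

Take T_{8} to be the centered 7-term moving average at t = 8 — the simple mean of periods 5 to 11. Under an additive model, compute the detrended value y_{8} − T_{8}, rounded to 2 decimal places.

-13.39

Trend T_8 = (23.2 + 16.1 + 26.4 + 1.6 + 9.5 + (-2.4) + 30.5) / 7 = 104.9/7 = 14.9857
Detrended value: 1.6 − 14.9857 = -13.39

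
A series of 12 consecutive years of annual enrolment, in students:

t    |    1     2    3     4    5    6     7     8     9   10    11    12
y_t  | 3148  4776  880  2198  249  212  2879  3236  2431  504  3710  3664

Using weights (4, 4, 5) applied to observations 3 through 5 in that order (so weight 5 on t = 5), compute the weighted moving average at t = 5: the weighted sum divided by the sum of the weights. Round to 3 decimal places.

Weighted sum: 4·880 + 4·2198 + 5·249 = 3520 + 8792 + 1245 = 13557
Weight total: 4 + 4 + 5 = 13
WMA = 13557 / 13 = 1042.846

1042.846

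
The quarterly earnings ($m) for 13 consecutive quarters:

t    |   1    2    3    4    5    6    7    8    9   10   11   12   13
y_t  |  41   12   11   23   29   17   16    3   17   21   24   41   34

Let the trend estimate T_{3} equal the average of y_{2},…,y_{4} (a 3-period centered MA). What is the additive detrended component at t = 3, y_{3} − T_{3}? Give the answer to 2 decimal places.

-4.33

Trend T_3 = (12 + 11 + 23) / 3 = 46/3 = 15.3333
Detrended value: 11 − 15.3333 = -4.33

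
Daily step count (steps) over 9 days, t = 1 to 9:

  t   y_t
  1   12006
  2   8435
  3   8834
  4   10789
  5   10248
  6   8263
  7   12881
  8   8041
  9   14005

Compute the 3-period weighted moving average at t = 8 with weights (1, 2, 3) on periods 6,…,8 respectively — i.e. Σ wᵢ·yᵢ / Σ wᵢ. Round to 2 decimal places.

9691.33

Weighted sum: 1·8263 + 2·12881 + 3·8041 = 8263 + 25762 + 24123 = 58148
Weight total: 1 + 2 + 3 = 6
WMA = 58148 / 6 = 9691.33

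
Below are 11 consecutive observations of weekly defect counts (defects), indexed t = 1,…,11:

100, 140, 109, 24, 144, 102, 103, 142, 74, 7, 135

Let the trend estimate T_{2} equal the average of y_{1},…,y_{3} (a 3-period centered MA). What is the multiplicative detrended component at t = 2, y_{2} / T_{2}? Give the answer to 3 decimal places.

1.203

Trend T_2 = (100 + 140 + 109) / 3 = 349/3 = 116.33333
Ratio to trend: 140 / 116.33333 = 1.203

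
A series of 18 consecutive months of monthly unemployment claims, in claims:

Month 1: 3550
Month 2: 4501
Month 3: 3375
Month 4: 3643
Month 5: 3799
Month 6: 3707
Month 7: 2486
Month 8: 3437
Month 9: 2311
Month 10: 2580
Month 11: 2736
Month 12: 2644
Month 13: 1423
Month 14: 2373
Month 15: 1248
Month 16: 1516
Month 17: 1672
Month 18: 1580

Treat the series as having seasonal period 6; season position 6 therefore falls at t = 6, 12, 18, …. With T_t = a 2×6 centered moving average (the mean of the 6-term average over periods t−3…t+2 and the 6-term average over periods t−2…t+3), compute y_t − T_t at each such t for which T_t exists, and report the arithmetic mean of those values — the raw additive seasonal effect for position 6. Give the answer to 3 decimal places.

Season position 6 occurs at t = 6, 12 (where T_t is defined).
t=6: T_6 = 3319.16667; y_6 − T_6 = 3707 − 3319.16667 = 387.83333
t=12: T_12 = 2255.91667; y_12 − T_12 = 2644 − 2255.91667 = 388.08333
Mean deviation: (387.83333 + 388.08333) / 2 = 387.958

387.958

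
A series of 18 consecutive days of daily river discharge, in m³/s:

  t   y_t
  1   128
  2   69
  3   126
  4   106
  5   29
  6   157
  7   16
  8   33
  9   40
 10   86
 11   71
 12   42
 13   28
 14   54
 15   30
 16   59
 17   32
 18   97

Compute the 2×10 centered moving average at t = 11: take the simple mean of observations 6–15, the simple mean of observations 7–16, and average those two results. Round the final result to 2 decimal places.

Sum over 6–15: 157 + 16 + 33 + 40 + 86 + 71 + 42 + 28 + 54 + 30 = 557
Sum over 7–16: 16 + 33 + 40 + 86 + 71 + 42 + 28 + 54 + 30 + 59 = 459
CMA at t=11 = (557 + 459) / (2·10) = 1016 / 20 = 50.80

50.80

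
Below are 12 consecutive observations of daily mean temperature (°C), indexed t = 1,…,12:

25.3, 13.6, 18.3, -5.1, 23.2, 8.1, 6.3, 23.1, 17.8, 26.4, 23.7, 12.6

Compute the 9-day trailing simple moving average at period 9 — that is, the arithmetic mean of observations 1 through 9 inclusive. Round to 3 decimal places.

Sum of periods 1–9: 25.3 + 13.6 + 18.3 + (-5.1) + 23.2 + 8.1 + 6.3 + 23.1 + 17.8 = 130.6
Divide by 9: 130.6 / 9 = 14.511

14.511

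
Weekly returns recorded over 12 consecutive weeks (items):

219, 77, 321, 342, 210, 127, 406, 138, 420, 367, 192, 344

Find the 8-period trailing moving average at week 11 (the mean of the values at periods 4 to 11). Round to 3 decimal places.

275.250

Sum of periods 4–11: 342 + 210 + 127 + 406 + 138 + 420 + 367 + 192 = 2202
Divide by 8: 2202 / 8 = 275.250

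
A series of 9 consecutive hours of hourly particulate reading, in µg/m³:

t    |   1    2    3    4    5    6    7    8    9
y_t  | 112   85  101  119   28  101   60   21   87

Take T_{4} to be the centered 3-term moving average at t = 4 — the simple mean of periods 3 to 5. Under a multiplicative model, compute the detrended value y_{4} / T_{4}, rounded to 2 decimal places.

Trend T_4 = (101 + 119 + 28) / 3 = 248/3 = 82.6667
Ratio to trend: 119 / 82.6667 = 1.44

1.44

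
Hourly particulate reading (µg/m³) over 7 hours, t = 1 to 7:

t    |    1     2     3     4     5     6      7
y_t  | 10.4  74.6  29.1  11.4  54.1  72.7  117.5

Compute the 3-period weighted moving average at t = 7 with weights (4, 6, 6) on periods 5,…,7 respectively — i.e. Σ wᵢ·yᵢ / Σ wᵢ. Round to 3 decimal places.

Weighted sum: 4·54.1 + 6·72.7 + 6·117.5 = 216.4 + 436.2 + 705.0 = 1357.6
Weight total: 4 + 6 + 6 = 16
WMA = 1357.6 / 16 = 84.850

84.850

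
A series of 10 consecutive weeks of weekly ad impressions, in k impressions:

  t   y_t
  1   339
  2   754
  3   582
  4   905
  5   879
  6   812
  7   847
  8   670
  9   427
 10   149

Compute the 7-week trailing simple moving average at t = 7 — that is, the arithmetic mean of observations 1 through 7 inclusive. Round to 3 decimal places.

731.143

Sum of periods 1–7: 339 + 754 + 582 + 905 + 879 + 812 + 847 = 5118
Divide by 7: 5118 / 7 = 731.143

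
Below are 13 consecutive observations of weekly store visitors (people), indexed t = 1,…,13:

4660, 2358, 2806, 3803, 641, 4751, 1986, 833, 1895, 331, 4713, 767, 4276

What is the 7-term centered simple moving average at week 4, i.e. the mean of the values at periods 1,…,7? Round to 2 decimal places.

3000.71

Sum of periods 1–7: 4660 + 2358 + 2806 + 3803 + 641 + 4751 + 1986 = 21005
Divide by 7: 21005 / 7 = 3000.71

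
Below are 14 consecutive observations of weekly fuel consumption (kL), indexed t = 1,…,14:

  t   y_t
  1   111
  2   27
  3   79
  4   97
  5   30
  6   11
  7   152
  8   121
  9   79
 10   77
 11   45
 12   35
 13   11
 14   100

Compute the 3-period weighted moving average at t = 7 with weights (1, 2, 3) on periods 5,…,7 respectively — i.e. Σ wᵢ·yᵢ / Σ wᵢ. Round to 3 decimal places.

84.667

Weighted sum: 1·30 + 2·11 + 3·152 = 30 + 22 + 456 = 508
Weight total: 1 + 2 + 3 = 6
WMA = 508 / 6 = 84.667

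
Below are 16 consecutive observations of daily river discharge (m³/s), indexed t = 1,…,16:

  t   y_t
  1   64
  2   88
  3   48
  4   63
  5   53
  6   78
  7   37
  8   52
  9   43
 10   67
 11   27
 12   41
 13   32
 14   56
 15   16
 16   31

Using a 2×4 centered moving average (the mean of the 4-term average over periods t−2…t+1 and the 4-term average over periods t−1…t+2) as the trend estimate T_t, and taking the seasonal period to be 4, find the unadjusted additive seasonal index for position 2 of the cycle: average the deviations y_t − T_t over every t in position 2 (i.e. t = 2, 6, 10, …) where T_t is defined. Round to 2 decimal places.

Season position 2 occurs at t = 6, 10, 14 (where T_t is defined).
t=6: T_6 = 56.3750; y_6 − T_6 = 78 − 56.3750 = 21.6250
t=10: T_10 = 45.8750; y_10 − T_10 = 67 − 45.8750 = 21.1250
t=14: T_14 = 35.0000; y_14 − T_14 = 56 − 35.0000 = 21.0000
Mean deviation: (21.6250 + 21.1250 + 21.0000) / 3 = 21.25

21.25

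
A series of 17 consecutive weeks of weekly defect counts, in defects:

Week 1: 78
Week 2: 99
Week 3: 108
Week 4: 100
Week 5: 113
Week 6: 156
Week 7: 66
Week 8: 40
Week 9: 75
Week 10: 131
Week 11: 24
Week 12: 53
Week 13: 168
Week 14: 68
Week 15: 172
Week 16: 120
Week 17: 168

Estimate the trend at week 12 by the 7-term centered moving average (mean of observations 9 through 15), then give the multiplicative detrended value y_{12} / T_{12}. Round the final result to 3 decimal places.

0.537

Trend T_12 = (75 + 131 + 24 + 53 + 168 + 68 + 172) / 7 = 691/7 = 98.71429
Ratio to trend: 53 / 98.71429 = 0.537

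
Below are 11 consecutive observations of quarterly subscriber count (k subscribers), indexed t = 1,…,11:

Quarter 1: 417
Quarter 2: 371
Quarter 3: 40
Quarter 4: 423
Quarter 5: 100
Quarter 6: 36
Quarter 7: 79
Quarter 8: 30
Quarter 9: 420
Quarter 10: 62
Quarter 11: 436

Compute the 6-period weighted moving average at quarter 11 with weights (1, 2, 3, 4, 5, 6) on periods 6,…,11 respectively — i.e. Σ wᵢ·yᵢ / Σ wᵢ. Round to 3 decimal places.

232.857

Weighted sum: 1·36 + 2·79 + 3·30 + 4·420 + 5·62 + 6·436 = 36 + 158 + 90 + 1680 + 310 + 2616 = 4890
Weight total: 1 + 2 + 3 + 4 + 5 + 6 = 21
WMA = 4890 / 21 = 232.857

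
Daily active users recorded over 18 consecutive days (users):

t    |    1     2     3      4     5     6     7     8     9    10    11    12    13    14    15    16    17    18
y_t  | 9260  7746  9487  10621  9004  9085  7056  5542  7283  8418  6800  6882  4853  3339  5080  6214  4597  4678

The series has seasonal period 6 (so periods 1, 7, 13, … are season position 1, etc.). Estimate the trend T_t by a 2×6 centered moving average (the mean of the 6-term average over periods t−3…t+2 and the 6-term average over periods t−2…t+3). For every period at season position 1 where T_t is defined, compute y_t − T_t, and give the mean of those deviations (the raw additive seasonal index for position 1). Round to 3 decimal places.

-858.792

Season position 1 occurs at t = 7, 13 (where T_t is defined).
t=7: T_7 = 7914.91667; y_7 − T_7 = 7056 − 7914.91667 = -858.91667
t=13: T_13 = 5711.66667; y_13 − T_13 = 4853 − 5711.66667 = -858.66667
Mean deviation: (-858.91667 + -858.66667) / 2 = -858.792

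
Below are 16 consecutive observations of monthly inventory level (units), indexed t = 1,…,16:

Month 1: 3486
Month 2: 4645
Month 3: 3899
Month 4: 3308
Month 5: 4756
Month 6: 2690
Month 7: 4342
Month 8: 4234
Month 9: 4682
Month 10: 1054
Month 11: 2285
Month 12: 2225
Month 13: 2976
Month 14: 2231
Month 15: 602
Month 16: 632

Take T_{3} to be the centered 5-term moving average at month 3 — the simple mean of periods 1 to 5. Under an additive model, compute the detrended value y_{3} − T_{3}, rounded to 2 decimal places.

-119.80

Trend T_3 = (3486 + 4645 + 3899 + 3308 + 4756) / 5 = 20094/5 = 4018.8000
Detrended value: 3899 − 4018.8000 = -119.80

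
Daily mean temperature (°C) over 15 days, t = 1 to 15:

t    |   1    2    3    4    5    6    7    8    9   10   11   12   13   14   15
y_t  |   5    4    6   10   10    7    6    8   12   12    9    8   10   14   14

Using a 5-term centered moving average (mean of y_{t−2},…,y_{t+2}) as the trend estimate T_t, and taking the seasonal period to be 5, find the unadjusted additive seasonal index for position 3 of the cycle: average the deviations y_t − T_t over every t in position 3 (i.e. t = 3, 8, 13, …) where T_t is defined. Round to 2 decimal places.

-1.00

Season position 3 occurs at t = 3, 8, 13 (where T_t is defined).
t=3: T_3 = 7.0000; y_3 − T_3 = 6 − 7.0000 = -1.0000
t=8: T_8 = 9.0000; y_8 − T_8 = 8 − 9.0000 = -1.0000
t=13: T_13 = 11.0000; y_13 − T_13 = 10 − 11.0000 = -1.0000
Mean deviation: (-1.0000 + -1.0000 + -1.0000) / 3 = -1.00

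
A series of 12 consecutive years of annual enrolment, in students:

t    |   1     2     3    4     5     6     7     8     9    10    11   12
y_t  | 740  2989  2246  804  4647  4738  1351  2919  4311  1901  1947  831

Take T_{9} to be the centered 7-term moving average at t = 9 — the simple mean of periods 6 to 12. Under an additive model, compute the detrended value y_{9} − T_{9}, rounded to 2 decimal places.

1739.86

Trend T_9 = (4738 + 1351 + 2919 + 4311 + 1901 + 1947 + 831) / 7 = 17998/7 = 2571.1429
Detrended value: 4311 − 2571.1429 = 1739.86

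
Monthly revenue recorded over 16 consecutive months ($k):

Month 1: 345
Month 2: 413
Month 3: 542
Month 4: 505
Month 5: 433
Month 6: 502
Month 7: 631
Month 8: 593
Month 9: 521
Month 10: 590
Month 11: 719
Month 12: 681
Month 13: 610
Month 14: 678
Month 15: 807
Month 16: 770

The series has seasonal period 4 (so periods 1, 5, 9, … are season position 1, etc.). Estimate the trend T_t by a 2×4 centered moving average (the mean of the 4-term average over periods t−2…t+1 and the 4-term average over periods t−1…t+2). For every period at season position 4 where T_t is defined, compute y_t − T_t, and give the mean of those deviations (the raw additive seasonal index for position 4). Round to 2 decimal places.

20.29

Season position 4 occurs at t = 4, 8, 12 (where T_t is defined).
t=4: T_4 = 484.3750; y_4 − T_4 = 505 − 484.3750 = 20.6250
t=8: T_8 = 572.7500; y_8 − T_8 = 593 − 572.7500 = 20.2500
t=12: T_12 = 661.0000; y_12 − T_12 = 681 − 661.0000 = 20.0000
Mean deviation: (20.6250 + 20.2500 + 20.0000) / 3 = 20.29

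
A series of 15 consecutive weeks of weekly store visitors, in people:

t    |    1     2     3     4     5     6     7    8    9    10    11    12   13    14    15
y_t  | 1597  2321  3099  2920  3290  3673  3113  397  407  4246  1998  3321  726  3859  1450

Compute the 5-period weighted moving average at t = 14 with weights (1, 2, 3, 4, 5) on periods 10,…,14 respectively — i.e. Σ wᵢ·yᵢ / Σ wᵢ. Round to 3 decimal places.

2693.600

Weighted sum: 1·4246 + 2·1998 + 3·3321 + 4·726 + 5·3859 = 4246 + 3996 + 9963 + 2904 + 19295 = 40404
Weight total: 1 + 2 + 3 + 4 + 5 = 15
WMA = 40404 / 15 = 2693.600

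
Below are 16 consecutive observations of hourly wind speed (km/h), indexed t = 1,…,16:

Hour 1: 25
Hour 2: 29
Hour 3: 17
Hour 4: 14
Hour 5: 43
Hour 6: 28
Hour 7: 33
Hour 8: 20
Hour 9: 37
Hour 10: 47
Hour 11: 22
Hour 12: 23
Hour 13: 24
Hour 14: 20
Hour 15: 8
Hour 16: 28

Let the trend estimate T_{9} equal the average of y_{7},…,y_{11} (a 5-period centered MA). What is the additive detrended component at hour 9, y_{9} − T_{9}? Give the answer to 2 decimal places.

Trend T_9 = (33 + 20 + 37 + 47 + 22) / 5 = 159/5 = 31.8000
Detrended value: 37 − 31.8000 = 5.20

5.20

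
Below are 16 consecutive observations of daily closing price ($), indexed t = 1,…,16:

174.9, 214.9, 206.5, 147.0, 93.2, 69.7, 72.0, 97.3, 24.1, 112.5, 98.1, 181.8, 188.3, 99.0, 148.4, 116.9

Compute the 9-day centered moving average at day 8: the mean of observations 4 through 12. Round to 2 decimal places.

99.52

Sum of periods 4–12: 147.0 + 93.2 + 69.7 + 72.0 + 97.3 + 24.1 + 112.5 + 98.1 + 181.8 = 895.7
Divide by 9: 895.7 / 9 = 99.52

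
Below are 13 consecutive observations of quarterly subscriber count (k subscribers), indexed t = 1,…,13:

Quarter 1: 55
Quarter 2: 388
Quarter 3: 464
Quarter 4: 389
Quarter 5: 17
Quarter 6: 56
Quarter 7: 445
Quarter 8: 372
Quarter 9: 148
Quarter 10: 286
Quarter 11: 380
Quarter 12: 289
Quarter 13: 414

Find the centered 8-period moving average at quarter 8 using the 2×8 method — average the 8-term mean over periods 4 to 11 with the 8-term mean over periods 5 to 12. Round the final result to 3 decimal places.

255.375

Sum over 4–11: 389 + 17 + 56 + 445 + 372 + 148 + 286 + 380 = 2093
Sum over 5–12: 17 + 56 + 445 + 372 + 148 + 286 + 380 + 289 = 1993
CMA at t=8 = (2093 + 1993) / (2·8) = 4086 / 16 = 255.375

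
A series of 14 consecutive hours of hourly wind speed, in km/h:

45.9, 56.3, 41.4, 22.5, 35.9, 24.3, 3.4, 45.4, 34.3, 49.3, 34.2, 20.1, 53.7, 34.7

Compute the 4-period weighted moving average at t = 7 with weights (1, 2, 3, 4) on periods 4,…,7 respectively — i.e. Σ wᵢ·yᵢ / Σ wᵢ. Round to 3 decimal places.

18.080

Weighted sum: 1·22.5 + 2·35.9 + 3·24.3 + 4·3.4 = 22.5 + 71.8 + 72.9 + 13.6 = 180.8
Weight total: 1 + 2 + 3 + 4 = 10
WMA = 180.8 / 10 = 18.080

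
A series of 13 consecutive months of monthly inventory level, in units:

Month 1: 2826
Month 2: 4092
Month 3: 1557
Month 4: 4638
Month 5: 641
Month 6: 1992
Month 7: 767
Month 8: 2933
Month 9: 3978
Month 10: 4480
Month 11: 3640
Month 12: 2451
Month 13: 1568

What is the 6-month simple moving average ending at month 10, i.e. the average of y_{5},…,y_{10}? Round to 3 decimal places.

2465.167

Sum of periods 5–10: 641 + 1992 + 767 + 2933 + 3978 + 4480 = 14791
Divide by 6: 14791 / 6 = 2465.167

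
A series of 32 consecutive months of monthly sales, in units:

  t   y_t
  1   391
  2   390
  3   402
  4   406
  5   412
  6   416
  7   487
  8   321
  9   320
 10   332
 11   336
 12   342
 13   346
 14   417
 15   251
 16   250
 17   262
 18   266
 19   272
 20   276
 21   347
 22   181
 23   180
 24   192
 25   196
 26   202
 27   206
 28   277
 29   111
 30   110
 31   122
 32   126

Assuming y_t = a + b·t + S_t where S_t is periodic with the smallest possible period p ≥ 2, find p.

7

First differences y_{t+1} − y_t: -1, 12, 4, 6, 4, 71, -166, -1, 12, 4, 6, 4, 71, -166, -1, 12, …
The difference pattern repeats every 7 terms and not for any smaller step, so p = 7.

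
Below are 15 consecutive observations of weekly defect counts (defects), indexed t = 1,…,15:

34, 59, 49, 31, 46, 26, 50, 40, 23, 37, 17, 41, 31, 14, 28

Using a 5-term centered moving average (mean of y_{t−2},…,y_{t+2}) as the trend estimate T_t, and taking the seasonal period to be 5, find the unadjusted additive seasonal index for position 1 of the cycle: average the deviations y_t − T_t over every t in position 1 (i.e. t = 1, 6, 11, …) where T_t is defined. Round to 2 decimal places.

-12.70

Season position 1 occurs at t = 6, 11 (where T_t is defined).
t=6: T_6 = 38.6000; y_6 − T_6 = 26 − 38.6000 = -12.6000
t=11: T_11 = 29.8000; y_11 − T_11 = 17 − 29.8000 = -12.8000
Mean deviation: (-12.6000 + -12.8000) / 2 = -12.70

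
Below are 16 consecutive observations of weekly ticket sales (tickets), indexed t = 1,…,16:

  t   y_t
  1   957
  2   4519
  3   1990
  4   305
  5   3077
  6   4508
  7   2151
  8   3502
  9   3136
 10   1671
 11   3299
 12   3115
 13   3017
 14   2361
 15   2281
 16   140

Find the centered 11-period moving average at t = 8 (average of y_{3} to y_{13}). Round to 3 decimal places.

2706.455

Sum of periods 3–13: 1990 + 305 + 3077 + 4508 + 2151 + 3502 + 3136 + 1671 + 3299 + 3115 + 3017 = 29771
Divide by 11: 29771 / 11 = 2706.455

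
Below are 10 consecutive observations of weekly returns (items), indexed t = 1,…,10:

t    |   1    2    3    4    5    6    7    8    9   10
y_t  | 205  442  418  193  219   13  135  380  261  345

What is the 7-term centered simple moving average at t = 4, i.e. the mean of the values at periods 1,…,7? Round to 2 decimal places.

232.14

Sum of periods 1–7: 205 + 442 + 418 + 193 + 219 + 13 + 135 = 1625
Divide by 7: 1625 / 7 = 232.14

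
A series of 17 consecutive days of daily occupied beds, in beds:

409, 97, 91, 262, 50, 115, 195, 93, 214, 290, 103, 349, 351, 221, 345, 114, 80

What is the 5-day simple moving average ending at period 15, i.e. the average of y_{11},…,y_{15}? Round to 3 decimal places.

Sum of periods 11–15: 103 + 349 + 351 + 221 + 345 = 1369
Divide by 5: 1369 / 5 = 273.800

273.800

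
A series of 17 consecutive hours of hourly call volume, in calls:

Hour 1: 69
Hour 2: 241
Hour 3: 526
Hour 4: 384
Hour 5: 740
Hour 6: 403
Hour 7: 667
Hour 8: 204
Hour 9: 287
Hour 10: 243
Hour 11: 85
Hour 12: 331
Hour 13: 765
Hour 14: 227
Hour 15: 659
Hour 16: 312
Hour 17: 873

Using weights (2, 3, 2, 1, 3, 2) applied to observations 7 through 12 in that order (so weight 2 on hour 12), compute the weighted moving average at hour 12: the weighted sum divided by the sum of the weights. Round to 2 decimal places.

283.08

Weighted sum: 2·667 + 3·204 + 2·287 + 1·243 + 3·85 + 2·331 = 1334 + 612 + 574 + 243 + 255 + 662 = 3680
Weight total: 2 + 3 + 2 + 1 + 3 + 2 = 13
WMA = 3680 / 13 = 283.08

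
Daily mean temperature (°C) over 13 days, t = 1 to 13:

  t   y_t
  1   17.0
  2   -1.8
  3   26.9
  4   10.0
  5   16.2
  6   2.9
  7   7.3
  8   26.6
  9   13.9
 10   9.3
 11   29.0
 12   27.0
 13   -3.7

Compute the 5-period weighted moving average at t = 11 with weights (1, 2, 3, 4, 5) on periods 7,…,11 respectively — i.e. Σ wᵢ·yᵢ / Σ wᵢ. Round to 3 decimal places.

Weighted sum: 1·7.3 + 2·26.6 + 3·13.9 + 4·9.3 + 5·29.0 = 7.3 + 53.2 + 41.7 + 37.2 + 145.0 = 284.4
Weight total: 1 + 2 + 3 + 4 + 5 = 15
WMA = 284.4 / 15 = 18.960

18.960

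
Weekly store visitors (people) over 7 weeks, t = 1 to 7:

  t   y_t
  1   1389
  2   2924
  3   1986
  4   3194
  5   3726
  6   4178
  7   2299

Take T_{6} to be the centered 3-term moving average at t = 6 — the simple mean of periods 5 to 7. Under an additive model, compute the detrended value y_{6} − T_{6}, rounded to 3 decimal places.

777.000

Trend T_6 = (3726 + 4178 + 2299) / 3 = 10203/3 = 3401.00000
Detrended value: 4178 − 3401.00000 = 777.000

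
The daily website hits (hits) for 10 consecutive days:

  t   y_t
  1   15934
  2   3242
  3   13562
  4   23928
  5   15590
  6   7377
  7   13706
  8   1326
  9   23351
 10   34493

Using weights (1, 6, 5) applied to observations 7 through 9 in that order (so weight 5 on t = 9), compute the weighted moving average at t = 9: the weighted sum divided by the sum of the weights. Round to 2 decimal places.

11534.75

Weighted sum: 1·13706 + 6·1326 + 5·23351 = 13706 + 7956 + 116755 = 138417
Weight total: 1 + 6 + 5 = 12
WMA = 138417 / 12 = 11534.75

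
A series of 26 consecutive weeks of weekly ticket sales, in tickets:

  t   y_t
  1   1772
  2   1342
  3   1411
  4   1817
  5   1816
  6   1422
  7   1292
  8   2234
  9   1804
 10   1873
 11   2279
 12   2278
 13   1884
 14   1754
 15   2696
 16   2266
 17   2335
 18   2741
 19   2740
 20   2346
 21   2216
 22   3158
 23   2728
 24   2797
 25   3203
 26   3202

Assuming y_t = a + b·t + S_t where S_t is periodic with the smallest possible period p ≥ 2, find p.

First differences y_{t+1} − y_t: -430, 69, 406, -1, -394, -130, 942, -430, 69, 406, -1, -394, -130, 942, -430, 69, …
The difference pattern repeats every 7 terms and not for any smaller step, so p = 7.

7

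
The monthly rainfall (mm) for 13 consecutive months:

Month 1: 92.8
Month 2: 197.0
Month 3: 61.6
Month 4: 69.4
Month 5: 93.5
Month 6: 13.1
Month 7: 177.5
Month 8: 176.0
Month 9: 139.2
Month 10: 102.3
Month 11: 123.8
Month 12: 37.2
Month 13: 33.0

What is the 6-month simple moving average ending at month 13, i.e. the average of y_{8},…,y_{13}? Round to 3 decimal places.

101.917

Sum of periods 8–13: 176.0 + 139.2 + 102.3 + 123.8 + 37.2 + 33.0 = 611.5
Divide by 6: 611.5 / 6 = 101.917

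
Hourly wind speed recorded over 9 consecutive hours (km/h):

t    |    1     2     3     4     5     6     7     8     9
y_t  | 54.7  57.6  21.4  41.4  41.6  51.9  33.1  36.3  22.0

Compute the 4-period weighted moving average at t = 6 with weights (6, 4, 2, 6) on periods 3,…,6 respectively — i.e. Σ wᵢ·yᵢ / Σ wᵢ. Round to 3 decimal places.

Weighted sum: 6·21.4 + 4·41.4 + 2·41.6 + 6·51.9 = 128.4 + 165.6 + 83.2 + 311.4 = 688.6
Weight total: 6 + 4 + 2 + 6 = 18
WMA = 688.6 / 18 = 38.256

38.256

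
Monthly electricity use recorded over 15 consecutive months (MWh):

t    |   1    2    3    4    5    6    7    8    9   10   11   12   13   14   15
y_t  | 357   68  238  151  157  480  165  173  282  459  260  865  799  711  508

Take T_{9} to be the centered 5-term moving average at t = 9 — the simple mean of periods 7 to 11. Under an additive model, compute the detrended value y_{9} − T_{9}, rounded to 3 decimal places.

14.200

Trend T_9 = (165 + 173 + 282 + 459 + 260) / 5 = 1339/5 = 267.80000
Detrended value: 282 − 267.80000 = 14.200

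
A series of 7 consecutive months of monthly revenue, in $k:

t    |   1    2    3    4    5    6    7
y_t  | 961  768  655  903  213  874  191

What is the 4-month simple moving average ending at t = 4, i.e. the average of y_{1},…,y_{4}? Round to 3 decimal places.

821.750

Sum of periods 1–4: 961 + 768 + 655 + 903 = 3287
Divide by 4: 3287 / 4 = 821.750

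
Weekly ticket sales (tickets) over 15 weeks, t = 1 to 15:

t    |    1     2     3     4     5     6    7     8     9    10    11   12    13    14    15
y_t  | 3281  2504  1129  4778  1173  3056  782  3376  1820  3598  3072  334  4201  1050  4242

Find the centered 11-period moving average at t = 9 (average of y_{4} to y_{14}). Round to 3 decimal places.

Sum of periods 4–14: 4778 + 1173 + 3056 + 782 + 3376 + 1820 + 3598 + 3072 + 334 + 4201 + 1050 = 27240
Divide by 11: 27240 / 11 = 2476.364

2476.364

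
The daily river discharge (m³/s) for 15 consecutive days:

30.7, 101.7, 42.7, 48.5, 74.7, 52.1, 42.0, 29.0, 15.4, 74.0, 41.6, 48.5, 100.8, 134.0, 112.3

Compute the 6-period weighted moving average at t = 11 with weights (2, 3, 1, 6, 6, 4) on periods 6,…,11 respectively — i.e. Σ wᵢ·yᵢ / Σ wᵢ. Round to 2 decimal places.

Weighted sum: 2·52.1 + 3·42.0 + 1·29.0 + 6·15.4 + 6·74.0 + 4·41.6 = 104.2 + 126.0 + 29.0 + 92.4 + 444.0 + 166.4 = 962.0
Weight total: 2 + 3 + 1 + 6 + 6 + 4 = 22
WMA = 962.0 / 22 = 43.73

43.73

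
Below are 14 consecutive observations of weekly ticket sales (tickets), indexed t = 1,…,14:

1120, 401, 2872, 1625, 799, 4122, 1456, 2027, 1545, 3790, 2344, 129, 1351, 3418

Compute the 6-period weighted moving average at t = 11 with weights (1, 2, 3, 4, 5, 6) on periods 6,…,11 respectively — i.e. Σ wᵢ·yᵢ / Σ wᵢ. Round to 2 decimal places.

Weighted sum: 1·4122 + 2·1456 + 3·2027 + 4·1545 + 5·3790 + 6·2344 = 4122 + 2912 + 6081 + 6180 + 18950 + 14064 = 52309
Weight total: 1 + 2 + 3 + 4 + 5 + 6 = 21
WMA = 52309 / 21 = 2490.90

2490.90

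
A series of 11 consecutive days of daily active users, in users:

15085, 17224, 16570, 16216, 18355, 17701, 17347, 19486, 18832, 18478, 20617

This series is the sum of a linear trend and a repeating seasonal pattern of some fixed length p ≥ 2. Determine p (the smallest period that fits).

First differences y_{t+1} − y_t: 2139, -654, -354, 2139, -654, -354, 2139, -654, …
The difference pattern repeats every 3 terms and not for any smaller step, so p = 3.

3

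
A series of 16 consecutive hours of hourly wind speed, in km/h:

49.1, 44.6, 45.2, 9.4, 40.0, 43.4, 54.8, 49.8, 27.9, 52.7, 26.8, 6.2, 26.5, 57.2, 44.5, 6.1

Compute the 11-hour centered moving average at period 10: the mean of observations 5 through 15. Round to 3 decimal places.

Sum of periods 5–15: 40.0 + 43.4 + 54.8 + 49.8 + 27.9 + 52.7 + 26.8 + 6.2 + 26.5 + 57.2 + 44.5 = 429.8
Divide by 11: 429.8 / 11 = 39.073

39.073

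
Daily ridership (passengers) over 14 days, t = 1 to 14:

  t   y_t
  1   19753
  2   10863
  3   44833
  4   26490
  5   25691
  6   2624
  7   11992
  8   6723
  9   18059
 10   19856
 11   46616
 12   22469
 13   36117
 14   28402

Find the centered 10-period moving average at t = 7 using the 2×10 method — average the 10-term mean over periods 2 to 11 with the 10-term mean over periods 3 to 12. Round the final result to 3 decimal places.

Sum over 2–11: 10863 + 44833 + 26490 + 25691 + 2624 + 11992 + 6723 + 18059 + 19856 + 46616 = 213747
Sum over 3–12: 44833 + 26490 + 25691 + 2624 + 11992 + 6723 + 18059 + 19856 + 46616 + 22469 = 225353
CMA at t=7 = (213747 + 225353) / (2·10) = 439100 / 20 = 21955.000

21955.000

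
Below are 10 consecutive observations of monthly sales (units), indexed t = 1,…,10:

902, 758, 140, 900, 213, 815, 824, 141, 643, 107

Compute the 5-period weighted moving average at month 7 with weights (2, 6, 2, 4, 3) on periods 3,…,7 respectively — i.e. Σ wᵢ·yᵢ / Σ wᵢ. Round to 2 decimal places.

696.35

Weighted sum: 2·140 + 6·900 + 2·213 + 4·815 + 3·824 = 280 + 5400 + 426 + 3260 + 2472 = 11838
Weight total: 2 + 6 + 2 + 4 + 3 = 17
WMA = 11838 / 17 = 696.35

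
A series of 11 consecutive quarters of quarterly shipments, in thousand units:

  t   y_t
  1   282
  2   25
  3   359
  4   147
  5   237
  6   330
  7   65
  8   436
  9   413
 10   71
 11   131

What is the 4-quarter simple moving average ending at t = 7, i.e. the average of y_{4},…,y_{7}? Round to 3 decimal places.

194.750

Sum of periods 4–7: 147 + 237 + 330 + 65 = 779
Divide by 4: 779 / 4 = 194.750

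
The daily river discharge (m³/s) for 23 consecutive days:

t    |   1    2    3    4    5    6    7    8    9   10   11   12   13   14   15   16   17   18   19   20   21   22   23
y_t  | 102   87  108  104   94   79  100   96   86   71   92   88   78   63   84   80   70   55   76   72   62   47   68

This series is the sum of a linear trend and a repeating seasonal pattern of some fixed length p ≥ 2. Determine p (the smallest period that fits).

First differences y_{t+1} − y_t: -15, 21, -4, -10, -15, 21, -4, -10, -15, 21, …
The difference pattern repeats every 4 terms and not for any smaller step, so p = 4.

4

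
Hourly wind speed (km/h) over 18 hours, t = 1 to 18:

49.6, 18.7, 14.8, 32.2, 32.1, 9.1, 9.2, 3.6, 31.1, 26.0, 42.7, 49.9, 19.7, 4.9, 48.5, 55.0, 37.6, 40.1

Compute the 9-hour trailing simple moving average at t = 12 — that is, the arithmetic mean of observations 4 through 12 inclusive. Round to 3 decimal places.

Sum of periods 4–12: 32.2 + 32.1 + 9.1 + 9.2 + 3.6 + 31.1 + 26.0 + 42.7 + 49.9 = 235.9
Divide by 9: 235.9 / 9 = 26.211

26.211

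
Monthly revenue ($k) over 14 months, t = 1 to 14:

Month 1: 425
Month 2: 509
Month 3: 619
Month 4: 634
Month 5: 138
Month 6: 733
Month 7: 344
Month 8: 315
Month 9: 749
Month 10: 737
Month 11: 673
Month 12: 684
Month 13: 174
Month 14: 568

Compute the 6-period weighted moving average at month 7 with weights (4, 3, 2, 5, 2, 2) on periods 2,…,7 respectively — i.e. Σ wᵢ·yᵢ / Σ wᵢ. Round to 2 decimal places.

Weighted sum: 4·509 + 3·619 + 2·634 + 5·138 + 2·733 + 2·344 = 2036 + 1857 + 1268 + 690 + 1466 + 688 = 8005
Weight total: 4 + 3 + 2 + 5 + 2 + 2 = 18
WMA = 8005 / 18 = 444.72

444.72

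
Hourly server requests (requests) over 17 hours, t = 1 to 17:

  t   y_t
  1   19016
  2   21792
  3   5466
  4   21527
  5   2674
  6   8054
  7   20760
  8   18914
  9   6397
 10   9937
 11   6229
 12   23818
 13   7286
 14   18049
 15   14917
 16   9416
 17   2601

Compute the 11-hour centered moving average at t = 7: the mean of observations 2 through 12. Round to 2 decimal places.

Sum of periods 2–12: 21792 + 5466 + 21527 + 2674 + 8054 + 20760 + 18914 + 6397 + 9937 + 6229 + 23818 = 145568
Divide by 11: 145568 / 11 = 13233.45

13233.45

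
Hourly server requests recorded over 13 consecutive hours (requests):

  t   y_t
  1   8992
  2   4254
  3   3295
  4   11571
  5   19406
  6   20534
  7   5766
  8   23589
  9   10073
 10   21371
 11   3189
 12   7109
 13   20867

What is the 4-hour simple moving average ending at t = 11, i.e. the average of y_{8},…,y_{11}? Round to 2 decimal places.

Sum of periods 8–11: 23589 + 10073 + 21371 + 3189 = 58222
Divide by 4: 58222 / 4 = 14555.50

14555.50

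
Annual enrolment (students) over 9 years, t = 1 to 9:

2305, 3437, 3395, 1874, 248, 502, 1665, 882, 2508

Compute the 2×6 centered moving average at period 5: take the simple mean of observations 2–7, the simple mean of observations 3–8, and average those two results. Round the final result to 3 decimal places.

Sum over 2–7: 3437 + 3395 + 1874 + 248 + 502 + 1665 = 11121
Sum over 3–8: 3395 + 1874 + 248 + 502 + 1665 + 882 = 8566
CMA at t=5 = (11121 + 8566) / (2·6) = 19687 / 12 = 1640.583

1640.583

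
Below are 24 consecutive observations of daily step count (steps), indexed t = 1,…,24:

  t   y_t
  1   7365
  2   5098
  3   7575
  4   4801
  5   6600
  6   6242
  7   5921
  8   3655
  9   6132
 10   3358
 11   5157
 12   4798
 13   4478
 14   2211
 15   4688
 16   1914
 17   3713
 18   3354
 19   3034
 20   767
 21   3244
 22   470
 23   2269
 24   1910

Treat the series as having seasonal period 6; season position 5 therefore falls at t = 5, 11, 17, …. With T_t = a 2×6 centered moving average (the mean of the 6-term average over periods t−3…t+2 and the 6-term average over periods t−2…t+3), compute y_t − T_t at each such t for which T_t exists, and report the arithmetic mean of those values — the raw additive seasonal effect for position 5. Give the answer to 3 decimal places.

Season position 5 occurs at t = 5, 11, 17 (where T_t is defined).
t=5: T_5 = 5919.25000; y_5 − T_5 = 6600 − 5919.25000 = 680.75000
t=11: T_11 = 4476.00000; y_11 − T_11 = 5157 − 4476.00000 = 681.00000
t=17: T_17 = 3032.00000; y_17 − T_17 = 3713 − 3032.00000 = 681.00000
Mean deviation: (680.75000 + 681.00000 + 681.00000) / 3 = 680.917

680.917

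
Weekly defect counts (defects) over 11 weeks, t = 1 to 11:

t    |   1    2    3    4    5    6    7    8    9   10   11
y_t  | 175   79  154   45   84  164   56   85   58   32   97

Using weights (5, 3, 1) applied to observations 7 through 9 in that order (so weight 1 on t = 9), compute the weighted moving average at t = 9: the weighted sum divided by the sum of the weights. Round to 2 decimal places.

Weighted sum: 5·56 + 3·85 + 1·58 = 280 + 255 + 58 = 593
Weight total: 5 + 3 + 1 = 9
WMA = 593 / 9 = 65.89

65.89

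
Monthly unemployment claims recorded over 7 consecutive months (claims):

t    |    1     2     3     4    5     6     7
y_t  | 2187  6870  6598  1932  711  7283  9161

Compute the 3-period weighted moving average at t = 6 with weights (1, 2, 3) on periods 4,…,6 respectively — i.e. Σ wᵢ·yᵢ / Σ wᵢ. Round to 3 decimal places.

Weighted sum: 1·1932 + 2·711 + 3·7283 = 1932 + 1422 + 21849 = 25203
Weight total: 1 + 2 + 3 = 6
WMA = 25203 / 6 = 4200.500

4200.500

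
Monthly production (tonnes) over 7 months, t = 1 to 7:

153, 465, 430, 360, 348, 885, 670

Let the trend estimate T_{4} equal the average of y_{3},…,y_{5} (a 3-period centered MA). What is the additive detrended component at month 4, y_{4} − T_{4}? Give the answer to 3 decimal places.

Trend T_4 = (430 + 360 + 348) / 3 = 1138/3 = 379.33333
Detrended value: 360 − 379.33333 = -19.333

-19.333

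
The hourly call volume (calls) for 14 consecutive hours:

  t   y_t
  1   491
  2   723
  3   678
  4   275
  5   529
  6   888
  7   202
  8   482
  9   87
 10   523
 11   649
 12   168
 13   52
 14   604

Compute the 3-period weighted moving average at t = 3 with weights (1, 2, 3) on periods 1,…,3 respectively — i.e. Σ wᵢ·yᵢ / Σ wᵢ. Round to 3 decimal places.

Weighted sum: 1·491 + 2·723 + 3·678 = 491 + 1446 + 2034 = 3971
Weight total: 1 + 2 + 3 = 6
WMA = 3971 / 6 = 661.833

661.833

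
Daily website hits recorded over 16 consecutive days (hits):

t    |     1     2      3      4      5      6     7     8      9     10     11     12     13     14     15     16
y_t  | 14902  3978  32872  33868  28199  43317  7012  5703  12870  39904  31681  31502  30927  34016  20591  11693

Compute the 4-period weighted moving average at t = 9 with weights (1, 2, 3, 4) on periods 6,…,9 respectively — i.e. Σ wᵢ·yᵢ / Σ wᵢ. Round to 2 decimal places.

12593.00

Weighted sum: 1·43317 + 2·7012 + 3·5703 + 4·12870 = 43317 + 14024 + 17109 + 51480 = 125930
Weight total: 1 + 2 + 3 + 4 = 10
WMA = 125930 / 10 = 12593.00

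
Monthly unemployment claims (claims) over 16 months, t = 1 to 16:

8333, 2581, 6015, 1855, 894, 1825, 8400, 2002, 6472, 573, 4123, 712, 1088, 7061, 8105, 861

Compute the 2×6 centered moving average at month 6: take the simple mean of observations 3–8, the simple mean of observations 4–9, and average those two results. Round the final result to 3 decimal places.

3536.583

Sum over 3–8: 6015 + 1855 + 894 + 1825 + 8400 + 2002 = 20991
Sum over 4–9: 1855 + 894 + 1825 + 8400 + 2002 + 6472 = 21448
CMA at t=6 = (20991 + 21448) / (2·6) = 42439 / 12 = 3536.583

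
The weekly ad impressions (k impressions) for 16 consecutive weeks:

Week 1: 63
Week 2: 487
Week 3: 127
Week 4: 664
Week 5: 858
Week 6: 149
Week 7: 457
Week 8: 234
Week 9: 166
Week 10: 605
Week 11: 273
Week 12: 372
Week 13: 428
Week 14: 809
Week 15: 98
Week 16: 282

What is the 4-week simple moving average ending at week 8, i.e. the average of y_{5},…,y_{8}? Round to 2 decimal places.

Sum of periods 5–8: 858 + 149 + 457 + 234 = 1698
Divide by 4: 1698 / 4 = 424.50

424.50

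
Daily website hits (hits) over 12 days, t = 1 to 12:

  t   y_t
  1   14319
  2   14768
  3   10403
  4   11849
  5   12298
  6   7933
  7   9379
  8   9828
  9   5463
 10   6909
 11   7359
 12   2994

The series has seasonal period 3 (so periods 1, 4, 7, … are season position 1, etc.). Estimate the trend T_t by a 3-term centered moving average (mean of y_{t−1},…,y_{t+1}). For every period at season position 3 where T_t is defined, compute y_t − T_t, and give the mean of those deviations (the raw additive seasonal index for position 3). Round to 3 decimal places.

-1937.000

Season position 3 occurs at t = 3, 6, 9 (where T_t is defined).
t=3: T_3 = 12340.00000; y_3 − T_3 = 10403 − 12340.00000 = -1937.00000
t=6: T_6 = 9870.00000; y_6 − T_6 = 7933 − 9870.00000 = -1937.00000
t=9: T_9 = 7400.00000; y_9 − T_9 = 5463 − 7400.00000 = -1937.00000
Mean deviation: (-1937.00000 + -1937.00000 + -1937.00000) / 3 = -1937.000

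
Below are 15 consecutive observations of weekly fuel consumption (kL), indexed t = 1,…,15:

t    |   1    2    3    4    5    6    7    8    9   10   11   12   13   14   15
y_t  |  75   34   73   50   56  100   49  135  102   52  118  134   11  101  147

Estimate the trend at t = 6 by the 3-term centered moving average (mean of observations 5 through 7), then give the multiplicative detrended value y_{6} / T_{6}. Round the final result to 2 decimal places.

Trend T_6 = (56 + 100 + 49) / 3 = 205/3 = 68.3333
Ratio to trend: 100 / 68.3333 = 1.46

1.46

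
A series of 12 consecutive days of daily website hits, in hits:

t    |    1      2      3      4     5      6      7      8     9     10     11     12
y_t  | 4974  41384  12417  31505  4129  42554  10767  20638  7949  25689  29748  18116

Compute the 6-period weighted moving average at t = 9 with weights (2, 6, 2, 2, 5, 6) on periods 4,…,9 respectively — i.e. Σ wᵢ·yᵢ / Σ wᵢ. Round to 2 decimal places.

Weighted sum: 2·31505 + 6·4129 + 2·42554 + 2·10767 + 5·20638 + 6·7949 = 63010 + 24774 + 85108 + 21534 + 103190 + 47694 = 345310
Weight total: 2 + 6 + 2 + 2 + 5 + 6 = 23
WMA = 345310 / 23 = 15013.48

15013.48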